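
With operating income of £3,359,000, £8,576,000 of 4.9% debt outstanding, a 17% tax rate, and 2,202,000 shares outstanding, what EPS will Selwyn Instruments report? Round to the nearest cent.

£1.11

Pre-tax income = £3,359,000 − £420,224.00 = £2,938,776.00.
After tax at 17%: net income = £2,938,776.00 × 0.83 = £2,439,184.08.
Per share: £2,439,184.08 / 2,202,000 shares = £1.11.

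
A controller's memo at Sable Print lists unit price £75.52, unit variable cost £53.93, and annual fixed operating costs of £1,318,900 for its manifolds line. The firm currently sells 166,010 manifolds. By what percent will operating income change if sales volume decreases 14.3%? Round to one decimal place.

At 166,010 units, contribution = 166,010 × £21.59 = £3,584,155.90.
Operating income = contribution − fixed costs = £3,584,155.90 − £1,318,900 = £2,265,255.90.
Degree of operating leverage = £3,584,155.90 / £2,265,255.90 = 1.5822.
%ΔEBIT = DOL × %ΔSales = 1.5822 × -14.3% = -22.6%.

-22.6%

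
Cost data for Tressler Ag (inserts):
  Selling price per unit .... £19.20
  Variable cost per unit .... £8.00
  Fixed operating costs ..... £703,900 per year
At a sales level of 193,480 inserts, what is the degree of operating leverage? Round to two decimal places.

Total contribution margin = 193,480 × £11.20 = £2,166,976.00.
EBIT = £2,166,976.00 − £703,900 = £1,463,076.00.
Degree of operating leverage = £2,166,976.00 / £1,463,076.00 = 1.4811.

1.48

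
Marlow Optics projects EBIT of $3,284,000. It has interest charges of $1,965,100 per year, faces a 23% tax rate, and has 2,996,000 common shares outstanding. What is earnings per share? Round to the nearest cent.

$0.34

Interest = $1,965,100.00, so EBT = $3,284,000 − $1,965,100.00 = $1,318,900.00.
After tax at 23%: net income = $1,318,900.00 × 0.77 = $1,015,553.00.
EPS = $1,015,553.00 ÷ 2,996,000 = $0.34.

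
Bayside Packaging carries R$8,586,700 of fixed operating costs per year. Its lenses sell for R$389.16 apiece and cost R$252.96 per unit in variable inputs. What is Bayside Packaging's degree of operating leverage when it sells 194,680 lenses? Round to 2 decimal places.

Total contribution margin = 194,680 × R$136.20 = R$26,515,416.00.
Operating income = contribution − fixed costs = R$26,515,416.00 − R$8,586,700 = R$17,928,716.00.
So DOL = total CM / EBIT = R$26,515,416.00 / R$17,928,716.00 = 1.4789.

1.48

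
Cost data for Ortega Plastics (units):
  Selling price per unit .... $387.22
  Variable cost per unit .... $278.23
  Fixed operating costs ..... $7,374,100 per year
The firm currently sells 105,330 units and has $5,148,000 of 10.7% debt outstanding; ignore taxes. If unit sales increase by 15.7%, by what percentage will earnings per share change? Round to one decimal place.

+50.7%

At 105,330 units, contribution = 105,330 × $108.99 = $11,479,916.70.
Subtracting fixed costs: EBIT = $11,479,916.70 − $7,374,100 = $4,105,816.70.
Interest = $550,836.00, so EBIT − I = $3,554,980.70.
DCL = total CM / (EBIT − I) = $11,479,916.70 / $3,554,980.70 = 3.2292.
%ΔEPS = DCL × %ΔSales = 3.2292 × +15.7% = +50.7%.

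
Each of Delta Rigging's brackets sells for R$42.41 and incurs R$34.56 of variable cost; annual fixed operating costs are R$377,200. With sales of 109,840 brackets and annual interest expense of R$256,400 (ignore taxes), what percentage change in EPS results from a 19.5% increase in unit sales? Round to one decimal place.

+73.5%

At 109,840 units, contribution = 109,840 × R$7.85 = R$862,244.00.
Operating income = contribution − fixed costs = R$862,244.00 − R$377,200 = R$485,044.00.
Interest = R$256,400.00, so EBIT − I = R$228,644.00.
Degree of combined leverage = contribution ÷ (EBIT − I) = R$862,244.00 ÷ R$228,644.00 = 3.7711.
EPS therefore changes by 3.7711 × (+19.5%) = +73.5%.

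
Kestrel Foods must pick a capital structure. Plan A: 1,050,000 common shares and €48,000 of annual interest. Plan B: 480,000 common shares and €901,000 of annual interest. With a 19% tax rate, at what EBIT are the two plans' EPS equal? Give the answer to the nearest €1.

At indifference, (EBIT − 48,000)(1 − t)/1,050,000 = (EBIT − 901,000)(1 − t)/480,000.
The (1 − t) factor cancels: (EBIT − 48,000) × 480,000 = (EBIT − 901,000) × 1,050,000.
EBIT × (1,050,000 − 480,000) = 901,000 × 1,050,000 − 48,000 × 480,000 = 923,010,000,000, so EBIT = 923,010,000,000 ÷ 570,000 = 1,619,315.79.

€1,619,316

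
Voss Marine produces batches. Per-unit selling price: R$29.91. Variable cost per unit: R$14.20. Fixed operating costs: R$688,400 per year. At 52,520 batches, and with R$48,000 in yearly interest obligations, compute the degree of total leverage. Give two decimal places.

9.30

Total contribution margin = 52,520 × R$15.71 = R$825,089.20.
EBIT = R$825,089.20 − R$688,400 = R$136,689.20. Interest = R$48,000.00.
DOL = R$825,089.20 ÷ R$136,689.20 = 6.0362; DFL = R$136,689.20 ÷ R$88,689.20 = 1.5412.
DCL = DOL × DFL = 6.0362 × 1.5412 = 9.3030.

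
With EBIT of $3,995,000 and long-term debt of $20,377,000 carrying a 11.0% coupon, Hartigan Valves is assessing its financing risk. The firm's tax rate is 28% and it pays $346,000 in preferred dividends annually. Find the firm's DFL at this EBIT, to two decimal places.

3.14

Annual interest charges come to $2,241,470.00.
Pre-tax preferred-dividend burden = $346,000 ÷ (1 − 0.28) = $480,555.56.
DFL = EBIT ÷ [EBIT − I − D_p/(1−t)] = $3,995,000 ÷ [$3,995,000 − $2,241,470.00 − $480,555.56] = $3,995,000 ÷ $1,272,974.44 = 3.1383.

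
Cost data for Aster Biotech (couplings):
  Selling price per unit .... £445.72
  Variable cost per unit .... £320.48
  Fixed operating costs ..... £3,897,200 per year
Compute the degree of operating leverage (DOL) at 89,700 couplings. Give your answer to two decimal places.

1.53

Total contribution margin = 89,700 × £125.24 = £11,234,028.00.
Operating income = contribution − fixed costs = £11,234,028.00 − £3,897,200 = £7,336,828.00.
Degree of operating leverage = £11,234,028.00 / £7,336,828.00 = 1.5312.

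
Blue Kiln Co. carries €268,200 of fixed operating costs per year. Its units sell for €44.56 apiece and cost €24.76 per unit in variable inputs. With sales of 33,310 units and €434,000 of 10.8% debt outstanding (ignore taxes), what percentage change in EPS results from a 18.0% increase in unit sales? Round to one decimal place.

At 33,310 units, contribution = 33,310 × €19.80 = €659,538.00.
Subtracting fixed costs: EBIT = €659,538.00 − €268,200 = €391,338.00.
Interest = €46,872.00, so EBIT − I = €344,466.00.
DCL = total CM / (EBIT − I) = €659,538.00 / €344,466.00 = 1.9147.
EPS therefore changes by 1.9147 × (+18.0%) = +34.5%.

+34.5%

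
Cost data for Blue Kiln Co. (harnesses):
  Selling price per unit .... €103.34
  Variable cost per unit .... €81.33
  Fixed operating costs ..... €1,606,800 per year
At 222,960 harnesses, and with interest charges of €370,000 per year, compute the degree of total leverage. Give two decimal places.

1.67

Contribution at this volume is 222,960 × €22.01 = €4,907,349.60.
Operating income = contribution − fixed costs = €4,907,349.60 − €1,606,800 = €3,300,549.60. Interest = €370,000.00, so EBIT − I = €2,930,549.60.
DCL = contribution ÷ (EBIT − I) = €4,907,349.60 ÷ €2,930,549.60 = 1.6745.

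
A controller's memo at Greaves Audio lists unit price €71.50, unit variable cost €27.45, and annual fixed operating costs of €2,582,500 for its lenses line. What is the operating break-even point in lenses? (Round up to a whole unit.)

Unit CM = price − variable cost = €71.50 − €27.45 = €44.05.
Units to break even: €2,582,500 ÷ €44.05 = 58,626.56, rounded up to 58,627.

58,627 lenses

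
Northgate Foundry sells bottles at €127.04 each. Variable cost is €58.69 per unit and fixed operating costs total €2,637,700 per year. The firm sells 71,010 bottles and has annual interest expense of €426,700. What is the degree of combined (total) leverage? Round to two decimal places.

2.71

Total contribution margin = 71,010 × €68.35 = €4,853,533.50.
Operating income = contribution − fixed costs = €4,853,533.50 − €2,637,700 = €2,215,833.50. Interest = €426,700.00.
DOL = €4,853,533.50 ÷ €2,215,833.50 = 2.1904; DFL = €2,215,833.50 ÷ €1,789,133.50 = 1.2385.
Combined leverage = 2.1904 × 1.2385 = 2.7128.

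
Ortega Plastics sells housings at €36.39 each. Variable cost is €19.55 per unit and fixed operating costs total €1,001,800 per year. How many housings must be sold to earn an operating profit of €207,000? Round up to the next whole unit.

Each unit contributes €36.39 − €19.55 = €16.84.
Units = (FC + target) / CM = (€1,001,800 + €207,000) / €16.84 = 71,781.47, so 71,782 housings.

71,782 housings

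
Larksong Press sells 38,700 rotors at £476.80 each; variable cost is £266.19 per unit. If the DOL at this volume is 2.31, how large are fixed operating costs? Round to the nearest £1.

Contribution at this volume is 38,700 × £210.61 = £8,150,607.00.
Since DOL = CM ÷ EBIT, EBIT = £8,150,607.00 ÷ 2.31 = £3,528,401.30.
Fixed costs = CM − EBIT = £8,150,607.00 − £3,528,401.30 = £4,622,206.

£4,622,206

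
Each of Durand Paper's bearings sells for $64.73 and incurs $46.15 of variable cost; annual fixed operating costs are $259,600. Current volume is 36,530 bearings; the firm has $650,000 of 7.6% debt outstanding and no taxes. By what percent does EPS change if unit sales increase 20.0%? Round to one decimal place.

Contribution at this volume is 36,530 × $18.58 = $678,727.40.
Operating income = contribution − fixed costs = $678,727.40 − $259,600 = $419,127.40.
After interest of $49,400.00, pre-tax earnings = $369,727.40.
DCL = total CM / (EBIT − I) = $678,727.40 / $369,727.40 = 1.8358.
%ΔEPS = DCL × %ΔSales = 1.8358 × +20.0% = +36.7%.

+36.7%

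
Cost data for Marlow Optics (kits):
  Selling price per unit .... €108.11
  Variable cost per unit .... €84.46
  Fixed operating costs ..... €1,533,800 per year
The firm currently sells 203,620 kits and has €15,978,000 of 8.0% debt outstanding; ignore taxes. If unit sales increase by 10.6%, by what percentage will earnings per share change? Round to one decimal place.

Total contribution margin = 203,620 × €23.65 = €4,815,613.00.
Subtracting fixed costs: EBIT = €4,815,613.00 − €1,533,800 = €3,281,813.00.
Interest = €1,278,240.00, so EBIT − I = €2,003,573.00.
DCL = total CM / (EBIT − I) = €4,815,613.00 / €2,003,573.00 = 2.4035.
%ΔEPS = DCL × %ΔSales = 2.4035 × +10.6% = +25.5%.

+25.5%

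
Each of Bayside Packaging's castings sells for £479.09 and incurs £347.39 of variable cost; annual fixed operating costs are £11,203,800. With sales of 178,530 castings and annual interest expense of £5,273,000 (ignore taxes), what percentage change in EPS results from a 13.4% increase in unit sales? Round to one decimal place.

+44.8%

Total contribution margin = 178,530 × £131.70 = £23,512,401.00.
EBIT = £23,512,401.00 − £11,203,800 = £12,308,601.00.
After interest of £5,273,000.00, pre-tax earnings = £7,035,601.00.
Degree of combined leverage = contribution ÷ (EBIT − I) = £23,512,401.00 ÷ £7,035,601.00 = 3.3419.
%ΔEPS = DCL × %ΔSales = 3.3419 × +13.4% = +44.8%.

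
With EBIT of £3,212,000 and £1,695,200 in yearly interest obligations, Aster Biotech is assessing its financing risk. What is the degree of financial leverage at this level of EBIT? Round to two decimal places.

2.12

Annual interest charges come to £1,695,200.00.
Degree of financial leverage = EBIT / (EBIT − interest) = £3,212,000 / £1,516,800.00 = 2.1176.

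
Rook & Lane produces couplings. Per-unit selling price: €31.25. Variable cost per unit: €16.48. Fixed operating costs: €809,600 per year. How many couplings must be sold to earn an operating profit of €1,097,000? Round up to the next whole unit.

129,086 couplings

Each unit contributes €31.25 − €16.48 = €14.77.
Units = (FC + target) / CM = (€809,600 + €1,097,000) / €14.77 = 129,085.99, so 129,086 couplings.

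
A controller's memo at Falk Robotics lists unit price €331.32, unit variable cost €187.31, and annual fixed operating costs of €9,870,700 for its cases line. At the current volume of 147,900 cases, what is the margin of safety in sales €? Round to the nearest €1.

€26,292,969

Unit CM = price − variable cost = €331.32 − €187.31 = €144.01. Break-even units = €9,870,700 ÷ €144.01 = 68,541.77; break-even revenue = 68,541.77 × €331.32 = €22,709,258.55.
Current sales = 147,900 × €331.32 = €49,002,228.00.
Margin of safety = €49,002,228.00 − €22,709,258.55 = €26,292,969.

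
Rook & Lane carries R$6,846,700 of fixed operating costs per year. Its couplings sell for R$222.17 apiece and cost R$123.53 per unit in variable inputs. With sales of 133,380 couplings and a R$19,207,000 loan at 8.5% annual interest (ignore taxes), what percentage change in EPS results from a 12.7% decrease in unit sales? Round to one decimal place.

Contribution at this volume is 133,380 × R$98.64 = R$13,156,603.20.
Subtracting fixed costs: EBIT = R$13,156,603.20 − R$6,846,700 = R$6,309,903.20.
Interest = R$1,632,595.00, so EBIT − I = R$4,677,308.20.
Degree of combined leverage = contribution ÷ (EBIT − I) = R$13,156,603.20 ÷ R$4,677,308.20 = 2.8129.
EPS therefore changes by 2.8129 × (-12.7%) = -35.7%.

-35.7%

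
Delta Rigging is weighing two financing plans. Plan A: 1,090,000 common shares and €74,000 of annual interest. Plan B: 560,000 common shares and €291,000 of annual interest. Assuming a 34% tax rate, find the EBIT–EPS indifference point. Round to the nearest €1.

At indifference, (EBIT − 74,000)(1 − t)/1,090,000 = (EBIT − 291,000)(1 − t)/560,000.
Cancelling (1 − t) and cross-multiplying: 560,000·(EBIT − 74,000) = 1,090,000·(EBIT − 291,000).
EBIT × (1,090,000 − 560,000) = 291,000 × 1,090,000 − 74,000 × 560,000 = 275,750,000,000, so EBIT = 275,750,000,000 ÷ 530,000 = 520,283.02.

€520,283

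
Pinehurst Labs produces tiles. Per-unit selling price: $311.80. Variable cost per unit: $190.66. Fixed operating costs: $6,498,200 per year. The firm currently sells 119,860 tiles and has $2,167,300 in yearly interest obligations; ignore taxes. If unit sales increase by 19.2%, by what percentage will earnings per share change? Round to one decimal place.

+47.6%

At 119,860 units, contribution = 119,860 × $121.14 = $14,519,840.40.
EBIT = $14,519,840.40 − $6,498,200 = $8,021,640.40.
Interest = $2,167,300.00, so EBIT − I = $5,854,340.40.
DCL = total CM / (EBIT − I) = $14,519,840.40 / $5,854,340.40 = 2.4802.
EPS therefore changes by 2.4802 × (+19.2%) = +47.6%.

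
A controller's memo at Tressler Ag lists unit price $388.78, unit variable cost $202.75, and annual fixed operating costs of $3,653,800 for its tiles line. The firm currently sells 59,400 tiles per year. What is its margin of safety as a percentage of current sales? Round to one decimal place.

Unit CM = price − variable cost = $388.78 − $202.75 = $186.03. Break-even units = $3,653,800 ÷ $186.03 = 19,640.92; break-even revenue = 19,640.92 × $388.78 = $7,635,996.15.
Actual sales revenue = 59,400 × $388.78 = $23,093,532.00.
Margin of safety = ($23,093,532.00 − $7,635,996.15) ÷ $23,093,532.00 = 66.9%.

66.9%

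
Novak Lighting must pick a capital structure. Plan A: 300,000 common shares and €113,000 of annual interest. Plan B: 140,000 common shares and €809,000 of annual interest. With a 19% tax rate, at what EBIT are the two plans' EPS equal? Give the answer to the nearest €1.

€1,418,000

At indifference, (EBIT − 113,000)(1 − t)/300,000 = (EBIT − 809,000)(1 − t)/140,000.
Cancelling (1 − t) and cross-multiplying: 140,000·(EBIT − 113,000) = 300,000·(EBIT − 809,000).
Solving, EBIT = (809,000·300,000 − 113,000·140,000) / (300,000 − 140,000) = 226,880,000,000 / 160,000 = 1,418,000.00.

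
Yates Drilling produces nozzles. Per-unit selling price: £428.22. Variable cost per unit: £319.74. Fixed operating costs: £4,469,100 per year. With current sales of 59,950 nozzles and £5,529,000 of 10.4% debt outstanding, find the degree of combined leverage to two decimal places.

4.46

Total contribution margin = 59,950 × £108.48 = £6,503,376.00.
EBIT = £6,503,376.00 − £4,469,100 = £2,034,276.00. Interest = £575,016.00, so EBIT − I = £1,459,260.00.
Degree of total leverage = total CM / (EBIT − interest) = £6,503,376.00 / £1,459,260.00 = 4.4566.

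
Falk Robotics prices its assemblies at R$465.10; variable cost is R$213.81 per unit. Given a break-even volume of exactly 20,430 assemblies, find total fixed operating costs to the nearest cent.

Unit CM = price − variable cost = R$465.10 − R$213.81 = R$251.29.
Since BE = FC / CM, FC = 20,430 × R$251.29 = R$5,133,854.70.

R$5,133,854.70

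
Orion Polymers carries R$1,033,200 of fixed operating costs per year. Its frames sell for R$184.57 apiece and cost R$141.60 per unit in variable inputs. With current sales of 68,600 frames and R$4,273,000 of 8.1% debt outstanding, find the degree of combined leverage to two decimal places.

Contribution at this volume is 68,600 × R$42.97 = R$2,947,742.00.
Subtracting fixed costs: EBIT = R$2,947,742.00 − R$1,033,200 = R$1,914,542.00. Interest = R$346,113.00, so EBIT − I = R$1,568,429.00.
Degree of total leverage = total CM / (EBIT − interest) = R$2,947,742.00 / R$1,568,429.00 = 1.8794.

1.88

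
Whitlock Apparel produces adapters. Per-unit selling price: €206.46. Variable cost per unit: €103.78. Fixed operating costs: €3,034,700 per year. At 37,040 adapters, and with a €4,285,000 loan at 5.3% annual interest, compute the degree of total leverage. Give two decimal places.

7.02

Contribution at this volume is 37,040 × €102.68 = €3,803,267.20.
Operating income = contribution − fixed costs = €3,803,267.20 − €3,034,700 = €768,567.20. Interest = €227,105.00, so EBIT − I = €541,462.20.
DCL = contribution ÷ (EBIT − I) = €3,803,267.20 ÷ €541,462.20 = 7.0241.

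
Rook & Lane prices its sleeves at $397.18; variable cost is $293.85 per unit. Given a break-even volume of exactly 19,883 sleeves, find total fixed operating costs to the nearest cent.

Contribution margin per unit = $397.18 − $293.85 = $103.33.
Since BE = FC / CM, FC = 19,883 × $103.33 = $2,054,510.39.

$2,054,510.39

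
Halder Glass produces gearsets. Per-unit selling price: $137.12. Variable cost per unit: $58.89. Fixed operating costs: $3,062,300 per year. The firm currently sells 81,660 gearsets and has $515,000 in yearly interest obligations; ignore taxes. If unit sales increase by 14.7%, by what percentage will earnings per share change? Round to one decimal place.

At 81,660 units, contribution = 81,660 × $78.23 = $6,388,261.80.
Operating income = contribution − fixed costs = $6,388,261.80 − $3,062,300 = $3,325,961.80.
Interest = $515,000.00, so EBIT − I = $2,810,961.80.
Degree of combined leverage = contribution ÷ (EBIT − I) = $6,388,261.80 ÷ $2,810,961.80 = 2.2726.
%ΔEPS = DCL × %ΔSales = 2.2726 × +14.7% = +33.4%.

+33.4%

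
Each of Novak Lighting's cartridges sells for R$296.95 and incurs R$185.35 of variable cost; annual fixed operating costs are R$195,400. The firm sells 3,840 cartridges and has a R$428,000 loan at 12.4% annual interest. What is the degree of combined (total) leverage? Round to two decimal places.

2.38

At 3,840 units, contribution = 3,840 × R$111.60 = R$428,544.00.
Subtracting fixed costs: EBIT = R$428,544.00 − R$195,400 = R$233,144.00. Interest = R$53,072.00, so EBIT − I = R$180,072.00.
DCL = contribution ÷ (EBIT − I) = R$428,544.00 ÷ R$180,072.00 = 2.3798.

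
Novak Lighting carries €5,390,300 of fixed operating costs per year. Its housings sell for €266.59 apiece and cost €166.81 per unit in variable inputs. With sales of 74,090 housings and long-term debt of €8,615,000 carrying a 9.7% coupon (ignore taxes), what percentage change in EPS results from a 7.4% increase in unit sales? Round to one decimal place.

+46.9%

Total contribution margin = 74,090 × €99.78 = €7,392,700.20.
EBIT = €7,392,700.20 − €5,390,300 = €2,002,400.20.
Interest = €835,655.00, so EBIT − I = €1,166,745.20.
DCL = total CM / (EBIT − I) = €7,392,700.20 / €1,166,745.20 = 6.3362.
%ΔEPS = DCL × %ΔSales = 6.3362 × +7.4% = +46.9%.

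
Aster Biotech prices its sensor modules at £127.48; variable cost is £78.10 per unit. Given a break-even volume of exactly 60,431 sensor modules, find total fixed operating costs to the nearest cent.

£2,984,082.78

Unit CM = price − variable cost = £127.48 − £78.10 = £49.38.
Since BE = FC / CM, FC = 60,431 × £49.38 = £2,984,082.78.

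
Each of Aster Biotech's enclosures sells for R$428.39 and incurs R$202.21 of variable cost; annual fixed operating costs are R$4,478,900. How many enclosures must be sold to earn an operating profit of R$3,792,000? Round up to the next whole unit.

Each unit contributes R$428.39 − R$202.21 = R$226.18.
Units = (FC + target) / CM = (R$4,478,900 + R$3,792,000) / R$226.18 = 36,567.78, so 36,568 enclosures.

36,568 enclosures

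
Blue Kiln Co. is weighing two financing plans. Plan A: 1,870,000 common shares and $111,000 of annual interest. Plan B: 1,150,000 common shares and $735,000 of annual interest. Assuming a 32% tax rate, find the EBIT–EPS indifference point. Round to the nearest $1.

At indifference, (EBIT − 111,000)(1 − t)/1,870,000 = (EBIT − 735,000)(1 − t)/1,150,000.
Cancelling (1 − t) and cross-multiplying: 1,150,000·(EBIT − 111,000) = 1,870,000·(EBIT − 735,000).
Solving, EBIT = (735,000·1,870,000 − 111,000·1,150,000) / (1,870,000 − 1,150,000) = 1,246,800,000,000 / 720,000 = 1,731,666.67.

$1,731,667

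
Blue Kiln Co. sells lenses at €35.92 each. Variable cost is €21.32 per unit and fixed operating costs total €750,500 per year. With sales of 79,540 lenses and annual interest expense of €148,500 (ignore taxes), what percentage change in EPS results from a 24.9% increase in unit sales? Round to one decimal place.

Contribution at this volume is 79,540 × €14.60 = €1,161,284.00.
Subtracting fixed costs: EBIT = €1,161,284.00 − €750,500 = €410,784.00.
Interest = €148,500.00, so EBIT − I = €262,284.00.
DCL = total CM / (EBIT − I) = €1,161,284.00 / €262,284.00 = 4.4276.
EPS therefore changes by 4.4276 × (+24.9%) = +110.2%.

+110.2%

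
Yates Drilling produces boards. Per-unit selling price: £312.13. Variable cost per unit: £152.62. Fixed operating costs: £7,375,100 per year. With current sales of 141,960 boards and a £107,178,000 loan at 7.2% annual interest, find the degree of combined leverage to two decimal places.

At 141,960 units, contribution = 141,960 × £159.51 = £22,644,039.60.
EBIT = £22,644,039.60 − £7,375,100 = £15,268,939.60. Interest = £7,716,816.00, so EBIT − I = £7,552,123.60.
Degree of total leverage = total CM / (EBIT − interest) = £22,644,039.60 / £7,552,123.60 = 2.9984.

3.00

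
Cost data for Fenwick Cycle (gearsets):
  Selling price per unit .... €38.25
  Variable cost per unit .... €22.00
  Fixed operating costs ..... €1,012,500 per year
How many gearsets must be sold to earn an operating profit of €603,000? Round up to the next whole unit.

Unit CM = price − variable cost = €38.25 − €22.00 = €16.25.
Required volume = (fixed costs + target profit) ÷ CM = (€1,012,500 + €603,000) ÷ €16.25 = 99,415.38, so 99,416 gearsets.

99,416 gearsets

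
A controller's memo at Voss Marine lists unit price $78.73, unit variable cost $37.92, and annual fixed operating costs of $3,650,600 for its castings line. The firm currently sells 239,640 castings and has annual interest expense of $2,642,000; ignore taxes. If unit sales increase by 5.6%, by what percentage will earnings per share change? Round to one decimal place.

+15.7%

Total contribution margin = 239,640 × $40.81 = $9,779,708.40.
Operating income = contribution − fixed costs = $9,779,708.40 − $3,650,600 = $6,129,108.40.
Interest = $2,642,000.00, so EBIT − I = $3,487,108.40.
DCL = total CM / (EBIT − I) = $9,779,708.40 / $3,487,108.40 = 2.8045.
%ΔEPS = DCL × %ΔSales = 2.8045 × +5.6% = +15.7%.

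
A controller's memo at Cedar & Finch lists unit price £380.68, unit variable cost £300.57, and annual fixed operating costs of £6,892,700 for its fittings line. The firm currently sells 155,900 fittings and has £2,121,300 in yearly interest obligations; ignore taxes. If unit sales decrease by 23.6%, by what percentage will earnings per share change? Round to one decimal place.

Contribution at this volume is 155,900 × £80.11 = £12,489,149.00.
Subtracting fixed costs: EBIT = £12,489,149.00 − £6,892,700 = £5,596,449.00.
Interest = £2,121,300.00, so EBIT − I = £3,475,149.00.
DCL = total CM / (EBIT − I) = £12,489,149.00 / £3,475,149.00 = 3.5938.
%ΔEPS = DCL × %ΔSales = 3.5938 × -23.6% = -84.8%.

-84.8%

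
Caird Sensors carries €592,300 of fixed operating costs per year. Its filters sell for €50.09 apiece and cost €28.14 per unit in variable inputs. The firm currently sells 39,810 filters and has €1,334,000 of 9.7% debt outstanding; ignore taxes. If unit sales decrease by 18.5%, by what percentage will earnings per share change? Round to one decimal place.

Total contribution margin = 39,810 × €21.95 = €873,829.50.
EBIT = €873,829.50 − €592,300 = €281,529.50.
Interest = €129,398.00, so EBIT − I = €152,131.50.
DCL = total CM / (EBIT − I) = €873,829.50 / €152,131.50 = 5.7439.
%ΔEPS = DCL × %ΔSales = 5.7439 × -18.5% = -106.3%.

-106.3%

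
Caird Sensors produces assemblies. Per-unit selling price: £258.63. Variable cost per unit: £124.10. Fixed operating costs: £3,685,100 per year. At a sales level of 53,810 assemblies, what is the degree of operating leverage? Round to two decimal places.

Total contribution margin = 53,810 × £134.53 = £7,239,059.30.
Subtracting fixed costs: EBIT = £7,239,059.30 − £3,685,100 = £3,553,959.30.
Degree of operating leverage = £7,239,059.30 / £3,553,959.30 = 2.0369.

2.04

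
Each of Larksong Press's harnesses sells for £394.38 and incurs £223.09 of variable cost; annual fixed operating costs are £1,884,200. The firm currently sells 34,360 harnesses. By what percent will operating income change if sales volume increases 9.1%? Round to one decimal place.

+13.4%

Total contribution margin = 34,360 × £171.29 = £5,885,524.40.
Operating income = contribution − fixed costs = £5,885,524.40 − £1,884,200 = £4,001,324.40.
Degree of operating leverage = £5,885,524.40 / £4,001,324.40 = 1.4709.
%ΔEBIT = DOL × %ΔSales = 1.4709 × +9.1% = +13.4%.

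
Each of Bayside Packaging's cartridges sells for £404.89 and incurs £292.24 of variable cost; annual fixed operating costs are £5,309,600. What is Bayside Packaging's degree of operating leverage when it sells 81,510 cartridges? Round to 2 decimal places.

Total contribution margin = 81,510 × £112.65 = £9,182,101.50.
EBIT = £9,182,101.50 − £5,309,600 = £3,872,501.50.
Degree of operating leverage = £9,182,101.50 / £3,872,501.50 = 2.3711.

2.37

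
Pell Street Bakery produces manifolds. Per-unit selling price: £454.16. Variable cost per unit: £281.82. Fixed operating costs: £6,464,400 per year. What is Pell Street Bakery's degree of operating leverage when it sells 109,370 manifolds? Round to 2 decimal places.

Contribution at this volume is 109,370 × £172.34 = £18,848,825.80.
Subtracting fixed costs: EBIT = £18,848,825.80 − £6,464,400 = £12,384,425.80.
So DOL = total CM / EBIT = £18,848,825.80 / £12,384,425.80 = 1.5220.

1.52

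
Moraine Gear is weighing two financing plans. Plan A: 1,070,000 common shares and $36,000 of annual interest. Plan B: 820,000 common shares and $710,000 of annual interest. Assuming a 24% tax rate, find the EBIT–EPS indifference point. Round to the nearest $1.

At indifference, (EBIT − 36,000)(1 − t)/1,070,000 = (EBIT − 710,000)(1 − t)/820,000.
Cancelling (1 − t) and cross-multiplying: 820,000·(EBIT − 36,000) = 1,070,000·(EBIT − 710,000).
EBIT × (1,070,000 − 820,000) = 710,000 × 1,070,000 − 36,000 × 820,000 = 730,180,000,000, so EBIT = 730,180,000,000 ÷ 250,000 = 2,920,720.00.

$2,920,720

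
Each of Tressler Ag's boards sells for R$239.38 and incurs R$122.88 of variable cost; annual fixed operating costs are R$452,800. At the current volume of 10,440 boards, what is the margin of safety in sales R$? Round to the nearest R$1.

Unit CM = price − variable cost = R$239.38 − R$122.88 = R$116.50. Break-even units = R$452,800 ÷ R$116.50 = 3,886.70; break-even revenue = 3,886.70 × R$239.38 = R$930,397.12.
Actual sales revenue = 10,440 × R$239.38 = R$2,499,127.20.
Margin of safety = R$2,499,127.20 − R$930,397.12 = R$1,568,730.

R$1,568,730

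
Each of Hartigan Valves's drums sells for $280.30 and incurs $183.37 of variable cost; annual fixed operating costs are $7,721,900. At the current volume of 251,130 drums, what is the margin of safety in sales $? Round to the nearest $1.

Contribution margin per unit = $280.30 − $183.37 = $96.93. Break-even units = $7,721,900 ÷ $96.93 = 79,664.71; break-even revenue = 79,664.71 × $280.30 = $22,330,017.23.
Actual sales revenue = 251,130 × $280.30 = $70,391,739.00.
Margin of safety = $70,391,739.00 − $22,330,017.23 = $48,061,722.

$48,061,722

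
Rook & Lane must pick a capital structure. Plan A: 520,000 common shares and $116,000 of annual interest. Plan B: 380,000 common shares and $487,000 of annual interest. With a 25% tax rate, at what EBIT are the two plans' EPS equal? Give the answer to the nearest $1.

$1,494,000

At indifference, (EBIT − 116,000)(1 − t)/520,000 = (EBIT − 487,000)(1 − t)/380,000.
The (1 − t) factor cancels: (EBIT − 116,000) × 380,000 = (EBIT − 487,000) × 520,000.
EBIT × (520,000 − 380,000) = 487,000 × 520,000 − 116,000 × 380,000 = 209,160,000,000, so EBIT = 209,160,000,000 ÷ 140,000 = 1,494,000.00.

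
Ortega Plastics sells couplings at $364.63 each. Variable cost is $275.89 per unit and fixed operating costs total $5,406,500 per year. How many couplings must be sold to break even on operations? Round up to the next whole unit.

60,926 couplings

Each unit contributes $364.63 − $275.89 = $88.74.
Units to break even: $5,406,500 ÷ $88.74 = 60,925.17, rounded up to 60,926.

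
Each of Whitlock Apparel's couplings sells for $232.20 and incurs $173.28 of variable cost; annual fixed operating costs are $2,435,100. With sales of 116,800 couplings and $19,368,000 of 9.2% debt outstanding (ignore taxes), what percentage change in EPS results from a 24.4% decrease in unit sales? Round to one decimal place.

At 116,800 units, contribution = 116,800 × $58.92 = $6,881,856.00.
EBIT = $6,881,856.00 − $2,435,100 = $4,446,756.00.
Interest = $1,781,856.00, so EBIT − I = $2,664,900.00.
DCL = total CM / (EBIT − I) = $6,881,856.00 / $2,664,900.00 = 2.5824.
%ΔEPS = DCL × %ΔSales = 2.5824 × -24.4% = -63.0%.

-63.0%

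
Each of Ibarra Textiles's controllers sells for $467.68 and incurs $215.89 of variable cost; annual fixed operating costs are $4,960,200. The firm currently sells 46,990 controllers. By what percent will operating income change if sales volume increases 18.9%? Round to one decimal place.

+32.5%

Total contribution margin = 46,990 × $251.79 = $11,831,612.10.
Subtracting fixed costs: EBIT = $11,831,612.10 − $4,960,200 = $6,871,412.10.
DOL = contribution ÷ EBIT = $11,831,612.10 ÷ $6,871,412.10 = 1.7219.
Operating income changes by 1.7219 × +18.9% = +32.5%.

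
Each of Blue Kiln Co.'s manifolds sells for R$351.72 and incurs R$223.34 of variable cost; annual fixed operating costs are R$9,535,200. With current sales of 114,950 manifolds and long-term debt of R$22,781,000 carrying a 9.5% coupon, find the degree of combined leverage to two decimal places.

Total contribution margin = 114,950 × R$128.38 = R$14,757,281.00.
EBIT = R$14,757,281.00 − R$9,535,200 = R$5,222,081.00. Interest = R$2,164,195.00, so EBIT − I = R$3,057,886.00.
DCL = contribution ÷ (EBIT − I) = R$14,757,281.00 ÷ R$3,057,886.00 = 4.8260.

4.83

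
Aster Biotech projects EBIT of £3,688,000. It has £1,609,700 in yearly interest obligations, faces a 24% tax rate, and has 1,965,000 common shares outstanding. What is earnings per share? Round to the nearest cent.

Pre-tax income = £3,688,000 − £1,609,700.00 = £2,078,300.00.
Net income = £2,078,300.00 × (1 − 0.24) = £1,579,508.00.
Per share: £1,579,508.00 / 1,965,000 shares = £0.80.

£0.80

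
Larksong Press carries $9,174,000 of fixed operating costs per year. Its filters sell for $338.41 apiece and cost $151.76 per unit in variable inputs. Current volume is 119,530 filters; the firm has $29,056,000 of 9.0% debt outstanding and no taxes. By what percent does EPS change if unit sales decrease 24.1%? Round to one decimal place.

Total contribution margin = 119,530 × $186.65 = $22,310,274.50.
Subtracting fixed costs: EBIT = $22,310,274.50 − $9,174,000 = $13,136,274.50.
Interest = $2,615,040.00, so EBIT − I = $10,521,234.50.
Degree of combined leverage = contribution ÷ (EBIT − I) = $22,310,274.50 ÷ $10,521,234.50 = 2.1205.
EPS therefore changes by 2.1205 × (-24.1%) = -51.1%.

-51.1%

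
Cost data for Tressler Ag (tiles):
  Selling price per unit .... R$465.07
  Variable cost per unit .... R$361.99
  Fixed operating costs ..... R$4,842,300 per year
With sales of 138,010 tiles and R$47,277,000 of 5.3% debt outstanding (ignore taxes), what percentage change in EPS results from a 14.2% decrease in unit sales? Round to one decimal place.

Total contribution margin = 138,010 × R$103.08 = R$14,226,070.80.
Operating income = contribution − fixed costs = R$14,226,070.80 − R$4,842,300 = R$9,383,770.80.
After interest of R$2,505,681.00, pre-tax earnings = R$6,878,089.80.
Degree of combined leverage = contribution ÷ (EBIT − I) = R$14,226,070.80 ÷ R$6,878,089.80 = 2.0683.
EPS therefore changes by 2.0683 × (-14.2%) = -29.4%.

-29.4%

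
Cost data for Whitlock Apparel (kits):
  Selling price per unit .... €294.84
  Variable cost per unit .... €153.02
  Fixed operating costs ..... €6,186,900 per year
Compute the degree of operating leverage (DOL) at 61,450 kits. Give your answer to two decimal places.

Total contribution margin = 61,450 × €141.82 = €8,714,839.00.
Operating income = contribution − fixed costs = €8,714,839.00 − €6,186,900 = €2,527,939.00.
So DOL = total CM / EBIT = €8,714,839.00 / €2,527,939.00 = 3.4474.

3.45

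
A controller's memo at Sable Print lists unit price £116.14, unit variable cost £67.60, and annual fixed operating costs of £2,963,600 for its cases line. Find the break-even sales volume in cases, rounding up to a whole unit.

Unit CM = price − variable cost = £116.14 − £67.60 = £48.54.
Break-even volume = fixed costs ÷ CM per unit = £2,963,600 ÷ £48.54 = 61,054.80, so 61,055 cases.

61,055 cases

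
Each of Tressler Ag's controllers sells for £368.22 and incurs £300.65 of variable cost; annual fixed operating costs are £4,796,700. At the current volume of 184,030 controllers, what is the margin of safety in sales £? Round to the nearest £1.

£41,624,103

Each unit contributes £368.22 − £300.65 = £67.57. Break-even units = £4,796,700 ÷ £67.57 = 70,988.60; break-even revenue = 70,988.60 × £368.22 = £26,139,423.92.
Actual sales revenue = 184,030 × £368.22 = £67,763,526.60.
Margin of safety = £67,763,526.60 − £26,139,423.92 = £41,624,103.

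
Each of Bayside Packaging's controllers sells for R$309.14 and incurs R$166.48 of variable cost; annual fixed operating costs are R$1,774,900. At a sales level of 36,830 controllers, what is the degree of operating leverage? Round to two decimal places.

At 36,830 units, contribution = 36,830 × R$142.66 = R$5,254,167.80.
EBIT = R$5,254,167.80 − R$1,774,900 = R$3,479,267.80.
DOL = contribution ÷ EBIT = R$5,254,167.80 ÷ R$3,479,267.80 = 1.5101.

1.51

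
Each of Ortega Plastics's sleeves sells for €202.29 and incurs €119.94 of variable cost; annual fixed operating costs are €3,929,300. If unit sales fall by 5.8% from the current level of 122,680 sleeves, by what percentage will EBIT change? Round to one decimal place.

-9.5%

Contribution at this volume is 122,680 × €82.35 = €10,102,698.00.
EBIT = €10,102,698.00 − €3,929,300 = €6,173,398.00.
DOL = contribution ÷ EBIT = €10,102,698.00 ÷ €6,173,398.00 = 1.6365.
Operating income changes by 1.6365 × -5.8% = -9.5%.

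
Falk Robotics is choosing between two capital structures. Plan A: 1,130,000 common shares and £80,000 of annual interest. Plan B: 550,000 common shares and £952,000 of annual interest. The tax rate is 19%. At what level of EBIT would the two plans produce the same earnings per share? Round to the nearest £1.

At indifference, (EBIT − 80,000)(1 − t)/1,130,000 = (EBIT − 952,000)(1 − t)/550,000.
Cancelling (1 − t) and cross-multiplying: 550,000·(EBIT − 80,000) = 1,130,000·(EBIT − 952,000).
EBIT × (1,130,000 − 550,000) = 952,000 × 1,130,000 − 80,000 × 550,000 = 1,031,760,000,000, so EBIT = 1,031,760,000,000 ÷ 580,000 = 1,778,896.55.

£1,778,897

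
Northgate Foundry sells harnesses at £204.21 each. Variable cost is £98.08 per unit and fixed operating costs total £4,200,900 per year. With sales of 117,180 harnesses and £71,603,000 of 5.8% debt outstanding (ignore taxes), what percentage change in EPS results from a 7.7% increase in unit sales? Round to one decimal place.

+23.5%

Total contribution margin = 117,180 × £106.13 = £12,436,313.40.
Operating income = contribution − fixed costs = £12,436,313.40 − £4,200,900 = £8,235,413.40.
After interest of £4,152,974.00, pre-tax earnings = £4,082,439.40.
DCL = total CM / (EBIT − I) = £12,436,313.40 / £4,082,439.40 = 3.0463.
%ΔEPS = DCL × %ΔSales = 3.0463 × +7.7% = +23.5%.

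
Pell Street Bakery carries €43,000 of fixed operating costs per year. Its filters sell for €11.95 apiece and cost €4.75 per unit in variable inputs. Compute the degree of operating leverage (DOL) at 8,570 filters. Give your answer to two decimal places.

3.30

Contribution at this volume is 8,570 × €7.20 = €61,704.00.
EBIT = €61,704.00 − €43,000 = €18,704.00.
DOL = contribution ÷ EBIT = €61,704.00 ÷ €18,704.00 = 3.2990.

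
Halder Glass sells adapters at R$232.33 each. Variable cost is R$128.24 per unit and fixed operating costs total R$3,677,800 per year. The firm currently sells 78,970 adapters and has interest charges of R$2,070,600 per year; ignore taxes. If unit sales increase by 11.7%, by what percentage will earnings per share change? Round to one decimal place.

Contribution at this volume is 78,970 × R$104.09 = R$8,219,987.30.
Subtracting fixed costs: EBIT = R$8,219,987.30 − R$3,677,800 = R$4,542,187.30.
After interest of R$2,070,600.00, pre-tax earnings = R$2,471,587.30.
Degree of combined leverage = contribution ÷ (EBIT − I) = R$8,219,987.30 ÷ R$2,471,587.30 = 3.3258.
%ΔEPS = DCL × %ΔSales = 3.3258 × +11.7% = +38.9%.

+38.9%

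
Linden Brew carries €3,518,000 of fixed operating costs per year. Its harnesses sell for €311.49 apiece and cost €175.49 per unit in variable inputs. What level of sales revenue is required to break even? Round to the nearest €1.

CM per unit = €311.49 − €175.49 = €136.00; CM ratio = €136.00 / €311.49 = 0.4366.
Break-even revenue = fixed costs × price ÷ CM = €3,518,000 × €311.49 ÷ €136.00 = €8,057,513.

€8,057,513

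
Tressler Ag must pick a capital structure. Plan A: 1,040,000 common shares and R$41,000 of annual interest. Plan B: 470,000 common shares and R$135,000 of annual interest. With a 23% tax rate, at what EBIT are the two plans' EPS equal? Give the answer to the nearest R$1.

Set EPS_A = EPS_B: (EBIT − R$41,000)(1 − 0.23) ÷ 1,040,000 = (EBIT − R$135,000)(1 − 0.23) ÷ 470,000.
Cancelling (1 − t) and cross-multiplying: 470,000·(EBIT − 41,000) = 1,040,000·(EBIT − 135,000).
Solving, EBIT = (135,000·1,040,000 − 41,000·470,000) / (1,040,000 − 470,000) = 121,130,000,000 / 570,000 = 212,508.77.

R$212,509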